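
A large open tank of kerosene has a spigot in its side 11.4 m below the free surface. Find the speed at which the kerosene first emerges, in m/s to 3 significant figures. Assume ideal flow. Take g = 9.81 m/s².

The surface is effectively still and both ends are open, so ½v² = gh and v = √(2·9.81·11.4) = 15.0 m/s.

v = 15.0 m/s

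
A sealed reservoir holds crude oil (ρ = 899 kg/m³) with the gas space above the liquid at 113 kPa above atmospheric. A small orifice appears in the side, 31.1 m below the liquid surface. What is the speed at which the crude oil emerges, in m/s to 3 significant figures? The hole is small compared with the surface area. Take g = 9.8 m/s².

v = 29.3 m/s

Take point 1 at the surface (v₁ ≈ 0) and point 2 at the hole (at atmospheric pressure). Bernoulli: P₁ + ρg h = P_atm + ½ρv₂².
With P₁ − P_atm = 113000 Pa, v₂ = √(2gh + 2ΔP/ρ) = √(2·9.8·31.1 + 2·113000/899) = 29.3 m/s.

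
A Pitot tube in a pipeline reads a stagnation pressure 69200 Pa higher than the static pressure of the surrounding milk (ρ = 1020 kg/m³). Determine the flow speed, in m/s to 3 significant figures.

Bernoulli between the free stream and the stagnation point: ½ρv² = P_stag − P_static.
v = √(2ΔP/ρ) = √(2·69200/1020) = 11.6 m/s.

v = 11.6 m/s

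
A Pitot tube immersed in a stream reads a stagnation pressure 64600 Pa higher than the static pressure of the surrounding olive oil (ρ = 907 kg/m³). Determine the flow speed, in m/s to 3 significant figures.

The dynamic pressure equals the rise in static pressure at the stagnation point: ΔP = ½ρv².
v = √(2ΔP/ρ) = √(2·64600/907) = 11.9 m/s.

v ≈ 11.9 m/s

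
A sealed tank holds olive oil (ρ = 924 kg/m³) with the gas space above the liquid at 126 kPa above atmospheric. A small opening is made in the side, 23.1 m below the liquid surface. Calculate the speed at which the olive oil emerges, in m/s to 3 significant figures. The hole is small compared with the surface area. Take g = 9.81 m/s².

Take point 1 at the surface (v₁ ≈ 0) and point 2 at the hole (at atmospheric pressure). Bernoulli: P₁ + ρg h = P_atm + ½ρv₂².
With P₁ − P_atm = 126000 Pa, v₂ = √(2gh + 2ΔP/ρ) = √(2·9.81·23.1 + 2·126000/924) = 26.9 m/s.

v = 26.9 m/s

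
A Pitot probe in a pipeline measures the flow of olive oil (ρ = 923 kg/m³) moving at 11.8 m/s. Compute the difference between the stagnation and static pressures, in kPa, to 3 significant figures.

ΔP = 64.3 kPa

Bernoulli between the free stream and the stagnation point: ½ρv² = P_stag − P_static.
ΔP = ½·923·11.8² = 64300 Pa.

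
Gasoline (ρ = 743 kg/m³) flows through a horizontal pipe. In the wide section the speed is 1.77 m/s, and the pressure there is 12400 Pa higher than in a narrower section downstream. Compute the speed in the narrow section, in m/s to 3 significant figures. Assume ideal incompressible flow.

With h₁ = h₂, rearranging Bernoulli gives v₂ = √(v₁² + 2ΔP/ρ).
v₂ = √(1.77² + 2·12400/743) = √(3.13 + 33.4) = 6.04 m/s.

v₂ ≈ 6.04 m/s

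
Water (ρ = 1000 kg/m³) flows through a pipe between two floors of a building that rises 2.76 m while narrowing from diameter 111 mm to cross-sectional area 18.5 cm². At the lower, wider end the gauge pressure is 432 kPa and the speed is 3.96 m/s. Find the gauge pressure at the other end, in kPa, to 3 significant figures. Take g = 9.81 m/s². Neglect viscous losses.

The volume flow rate is constant, so v₂ = (A₁/A₂)v₁ = (96.8/18.5)·3.96 = 20.7 m/s.
Energy conservation along the streamline gives P₂ = P₁ − ½ρ(v₂² − v₁²) − ρg(h₂ − h₁).
P₂ = 432000 + ½·1000·(3.96² − 20.7²) − 1000·9.81·(+2.76) = 432000 + (-207000) − (27100) = 198000 Pa.

198 kPa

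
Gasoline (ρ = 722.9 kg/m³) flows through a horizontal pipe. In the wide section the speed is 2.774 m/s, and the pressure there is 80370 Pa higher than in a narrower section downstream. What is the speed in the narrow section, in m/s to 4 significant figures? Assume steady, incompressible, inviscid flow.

Horizontal Bernoulli: P₁ + ½ρv₁² = P₂ + ½ρv₂², so v₂² = v₁² + 2(P₁ − P₂)/ρ.
v₂ = √(2.774² + 2·80370/722.9) = √(7.695 + 222.4) = 15.17 m/s.

v₂ = 15.17 m/s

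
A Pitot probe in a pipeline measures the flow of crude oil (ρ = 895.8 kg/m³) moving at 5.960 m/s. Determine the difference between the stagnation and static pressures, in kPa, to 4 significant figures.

The dynamic pressure equals the rise in static pressure at the stagnation point: ΔP = ½ρv².
ΔP = ½·895.8·5.960² = 15910 Pa.

15.91 kPa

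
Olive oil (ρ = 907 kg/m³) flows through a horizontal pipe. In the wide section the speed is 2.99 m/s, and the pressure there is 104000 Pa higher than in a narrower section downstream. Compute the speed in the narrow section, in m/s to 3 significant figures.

Horizontal Bernoulli: P₁ + ½ρv₁² = P₂ + ½ρv₂², so v₂² = v₁² + 2(P₁ − P₂)/ρ.
v₂ = √(2.99² + 2·104000/907) = √(8.94 + 229) = 15.4 m/s.

v₂ ≈ 15.4 m/s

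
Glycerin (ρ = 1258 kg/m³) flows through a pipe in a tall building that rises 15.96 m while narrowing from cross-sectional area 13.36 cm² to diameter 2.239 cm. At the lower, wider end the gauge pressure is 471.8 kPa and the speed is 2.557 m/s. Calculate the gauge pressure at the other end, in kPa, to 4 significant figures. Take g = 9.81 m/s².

Mass conservation (A₁v₁ = A₂v₂) gives v₂ = 2.557 × 13.36/3.937 = 8.676 m/s.
Energy conservation along the streamline gives P₂ = P₁ − ½ρ(v₂² − v₁²) − ρg(h₂ − h₁).
P₂ = 471800 + ½·1258·(2.557² − 8.676²) − 1258·9.81·(+15.96) = 471800 + (-43240) − (197000) = 231600 Pa.

P₂ ≈ 231.6 kPa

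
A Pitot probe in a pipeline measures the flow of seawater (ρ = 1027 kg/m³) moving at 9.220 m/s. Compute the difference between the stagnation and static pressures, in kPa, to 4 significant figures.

At the stagnation point the flow is brought to rest, so Bernoulli gives P_stag − P_static = ½ρv².
ΔP = ½·1027·9.220² = 43650 Pa.

ΔP = 43.65 kPa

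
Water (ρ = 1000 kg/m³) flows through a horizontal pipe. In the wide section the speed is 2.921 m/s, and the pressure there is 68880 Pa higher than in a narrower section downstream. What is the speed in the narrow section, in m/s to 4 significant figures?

v₂ = 12.10 m/s

Horizontal Bernoulli: P₁ + ½ρv₁² = P₂ + ½ρv₂², so v₂² = v₁² + 2(P₁ − P₂)/ρ.
v₂ = √(2.921² + 2·68880/1000) = √(8.532 + 137.8) = 12.10 m/s.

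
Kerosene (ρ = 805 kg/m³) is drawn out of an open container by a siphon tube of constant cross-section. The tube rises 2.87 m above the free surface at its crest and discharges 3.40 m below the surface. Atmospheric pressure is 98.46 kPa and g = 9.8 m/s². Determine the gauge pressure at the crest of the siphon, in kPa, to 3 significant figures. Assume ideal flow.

-49.5 kPa

Bernoulli surface→outlet gives ½v² = g·h_out, so v = √(2·9.8·3.40) = 8.16 m/s.
The bore is uniform, so the speed at the crest is the same v. Bernoulli surface→crest: P_atm = P_top + ½ρv² + ρg·h_top.
P_top = 98460 − ½·805·8.16² − 805·9.8·2.87 = 49000 Pa. So P_gauge = P_top − P_atm = -49500 Pa.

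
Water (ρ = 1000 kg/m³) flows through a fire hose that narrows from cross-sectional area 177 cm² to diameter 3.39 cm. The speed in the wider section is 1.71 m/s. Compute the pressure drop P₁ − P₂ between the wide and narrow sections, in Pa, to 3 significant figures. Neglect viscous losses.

ΔP ≈ 561000 Pa

By continuity, v₂ = v₁·A₁/A₂ = 1.71·(177/9.03) = 33.5 m/s.
With no height change, Bernoulli's equation is P₁ + ½ρv₁² = P₂ + ½ρv₂².
P₁ − P₂ = ½·1000·(33.5² − 1.71²) = ½·1000·1120 = 561000 Pa.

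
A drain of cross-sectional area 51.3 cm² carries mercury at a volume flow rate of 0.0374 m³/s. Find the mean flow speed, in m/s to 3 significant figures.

Q = 0.0374 m³/s = 0.0374 m³/s.
v = Q/A = 0.0374 / 0.00513 = 7.29 m/s.

v = 7.29 m/s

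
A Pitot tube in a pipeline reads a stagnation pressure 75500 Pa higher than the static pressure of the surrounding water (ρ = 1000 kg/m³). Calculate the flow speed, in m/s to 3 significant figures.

v ≈ 12.3 m/s

The dynamic pressure equals the rise in static pressure at the stagnation point: ΔP = ½ρv².
v = √(2ΔP/ρ) = √(2·75500/1000) = 12.3 m/s.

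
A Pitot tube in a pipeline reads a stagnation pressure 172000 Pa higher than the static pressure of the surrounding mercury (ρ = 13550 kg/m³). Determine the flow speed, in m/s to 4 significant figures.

The dynamic pressure equals the rise in static pressure at the stagnation point: ΔP = ½ρv².
v = √(2ΔP/ρ) = √(2·172000/13550) = 5.039 m/s.

v ≈ 5.039 m/s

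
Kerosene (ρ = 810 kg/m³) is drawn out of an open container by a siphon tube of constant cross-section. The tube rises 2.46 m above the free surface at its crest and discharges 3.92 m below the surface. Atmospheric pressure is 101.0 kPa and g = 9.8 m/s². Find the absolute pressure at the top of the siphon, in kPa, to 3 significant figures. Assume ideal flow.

From the surface to the outlet (both open to atmosphere, surface at rest): v = √(2g·h_out) = √(2·9.8·3.92) = 8.77 m/s.
The bore is uniform, so the speed at the crest is the same v. Bernoulli surface→crest: P_atm = P_top + ½ρv² + ρg·h_top.
P_top = 101000 − ½·810·8.77² − 810·9.8·2.46 = 50400 Pa.

P_top ≈ 50.4 kPa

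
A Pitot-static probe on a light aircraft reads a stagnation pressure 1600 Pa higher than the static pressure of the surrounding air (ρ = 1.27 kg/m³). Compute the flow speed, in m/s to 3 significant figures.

50.2 m/s

At the stagnation point the flow is brought to rest, so Bernoulli gives P_stag − P_static = ½ρv².
v = √(2ΔP/ρ) = √(2·1600/1.27) = 50.2 m/s.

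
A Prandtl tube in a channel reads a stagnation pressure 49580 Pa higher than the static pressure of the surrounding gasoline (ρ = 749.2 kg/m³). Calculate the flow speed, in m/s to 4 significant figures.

11.50 m/s

The dynamic pressure equals the rise in static pressure at the stagnation point: ΔP = ½ρv².
v = √(2ΔP/ρ) = √(2·49580/749.2) = 11.50 m/s.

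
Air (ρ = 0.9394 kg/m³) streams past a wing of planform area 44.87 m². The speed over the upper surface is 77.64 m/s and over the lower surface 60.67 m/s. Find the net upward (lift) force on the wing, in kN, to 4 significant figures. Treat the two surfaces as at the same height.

From P + ½ρv² = const at equal height, P_low − P_up = ½ρ(v_up² − v_low²).
ΔP = ½·0.9394·(77.64² − 60.67²) = 1102 Pa.
Lift = ΔP · A = 1102 × 44.87 = 49470 N.

F = 49.47 kN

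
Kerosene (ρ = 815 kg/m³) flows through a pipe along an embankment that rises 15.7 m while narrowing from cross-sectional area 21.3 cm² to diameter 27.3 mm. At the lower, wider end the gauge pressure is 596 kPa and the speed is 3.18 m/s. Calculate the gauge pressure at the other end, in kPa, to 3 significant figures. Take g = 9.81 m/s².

420 kPa

Mass conservation (A₁v₁ = A₂v₂) gives v₂ = 3.18 × 21.3/5.85 = 11.6 m/s.
Bernoulli: P₁ + ½ρv₁² + ρg h₁ = P₂ + ½ρv₂² + ρg h₂, so P₂ = P₁ + ½ρ(v₁² − v₂²) − ρg(h₂ − h₁).
P₂ = 596000 + ½·815·(3.18² − 11.6²) − 815·9.81·(+15.7) = 596000 + (-50400) − (126000) = 420000 Pa.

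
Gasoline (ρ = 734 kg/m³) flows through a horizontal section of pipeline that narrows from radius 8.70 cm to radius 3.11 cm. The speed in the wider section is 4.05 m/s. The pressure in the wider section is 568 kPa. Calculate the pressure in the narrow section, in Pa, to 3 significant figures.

Continuity gives A₁v₁ = A₂v₂, so v₂ = (238 cm²)/(30.4 cm²) × 4.05 m/s = 31.7 m/s.
Along the horizontal streamline, P + ½ρv² is constant.
P₂ = P₁ − ½ρ(v₂² − v₁²) = 568000 − ½·734·(31.7² − 4.05²) = 568000 − 363000 = 205000 Pa.

P₂ ≈ 205000 Pa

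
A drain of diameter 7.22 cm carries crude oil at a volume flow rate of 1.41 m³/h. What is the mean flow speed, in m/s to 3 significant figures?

Q = 1.41 m³/h = 0.000392 m³/s.
v = Q/A = 0.000392 / 0.00409 = 0.0957 m/s.

v = 0.0957 m/s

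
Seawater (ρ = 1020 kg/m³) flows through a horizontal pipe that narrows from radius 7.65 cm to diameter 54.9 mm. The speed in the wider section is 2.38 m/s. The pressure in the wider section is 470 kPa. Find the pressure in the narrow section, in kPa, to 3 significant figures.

P₂ ≈ 299 kPa

The volume flow rate is constant, so v₂ = (A₁/A₂)v₁ = (184/23.7)·2.38 = 18.5 m/s.
Along the horizontal streamline, P + ½ρv² is constant.
P₂ = P₁ − ½ρ(v₂² − v₁²) = 470000 − ½·1020·(18.5² − 2.38²) = 470000 − 171000 = 299000 Pa.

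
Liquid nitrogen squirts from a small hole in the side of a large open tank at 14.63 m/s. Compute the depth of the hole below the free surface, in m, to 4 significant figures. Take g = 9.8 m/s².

Inverting v = √(2gh) gives h = v² / 2g.
h = 14.63²/(2·9.8) = 214.0/19.60 = 10.92 m.

h ≈ 10.92 m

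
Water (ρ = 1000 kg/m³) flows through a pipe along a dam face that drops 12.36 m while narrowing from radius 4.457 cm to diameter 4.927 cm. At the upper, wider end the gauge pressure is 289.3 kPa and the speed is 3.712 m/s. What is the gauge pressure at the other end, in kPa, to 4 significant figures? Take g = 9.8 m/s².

Continuity gives A₁v₁ = A₂v₂, so v₂ = (62.41 cm²)/(19.07 cm²) × 3.712 m/s = 12.15 m/s.
Energy conservation along the streamline gives P₂ = P₁ − ½ρ(v₂² − v₁²) − ρg(h₂ − h₁).
P₂ = 289300 + ½·1000·(3.712² − 12.15²) − 1000·9.8·(−12.36) = 289300 + (-66930) − (-121100) = 343500 Pa.

P₂ ≈ 343.5 kPa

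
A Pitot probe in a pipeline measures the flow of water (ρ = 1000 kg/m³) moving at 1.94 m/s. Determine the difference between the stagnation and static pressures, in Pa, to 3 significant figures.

Bernoulli between the free stream and the stagnation point: ½ρv² = P_stag − P_static.
ΔP = ½·1000·1.94² = 1880 Pa.

ΔP ≈ 1880 Pa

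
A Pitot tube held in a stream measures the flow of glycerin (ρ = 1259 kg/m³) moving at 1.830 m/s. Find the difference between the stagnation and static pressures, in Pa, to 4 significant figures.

At the stagnation point the flow is brought to rest, so Bernoulli gives P_stag − P_static = ½ρv².
ΔP = ½·1259·1.830² = 2108 Pa.

2108 Pa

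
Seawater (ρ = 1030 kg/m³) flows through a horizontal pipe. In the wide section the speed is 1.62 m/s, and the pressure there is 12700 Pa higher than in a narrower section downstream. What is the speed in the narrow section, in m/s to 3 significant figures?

Along the level pipe P + ½ρv² is conserved, hence v₂² = v₁² + 2(P₁ − P₂)/ρ.
v₂ = √(1.62² + 2·12700/1030) = √(2.62 + 24.7) = 5.22 m/s.

v₂ ≈ 5.22 m/s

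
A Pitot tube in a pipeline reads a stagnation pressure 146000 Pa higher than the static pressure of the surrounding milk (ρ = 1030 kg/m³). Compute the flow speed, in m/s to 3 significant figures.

v = 16.8 m/s

At the stagnation point the flow is brought to rest, so Bernoulli gives P_stag − P_static = ½ρv².
v = √(2ΔP/ρ) = √(2·146000/1030) = 16.8 m/s.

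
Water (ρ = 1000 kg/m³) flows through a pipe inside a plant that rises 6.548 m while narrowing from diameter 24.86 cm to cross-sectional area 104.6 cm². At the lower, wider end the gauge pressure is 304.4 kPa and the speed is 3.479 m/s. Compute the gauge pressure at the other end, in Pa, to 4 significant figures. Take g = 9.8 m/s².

Mass conservation (A₁v₁ = A₂v₂) gives v₂ = 3.479 × 485.4/104.6 = 16.14 m/s.
Bernoulli: P₁ + ½ρv₁² + ρg h₁ = P₂ + ½ρv₂² + ρg h₂, so P₂ = P₁ + ½ρ(v₁² − v₂²) − ρg(h₂ − h₁).
P₂ = 304400 + ½·1000·(3.479² − 16.14²) − 1000·9.8·(+6.548) = 304400 + (-124300) − (64170) = 116000 Pa.

P₂ ≈ 116000 Pa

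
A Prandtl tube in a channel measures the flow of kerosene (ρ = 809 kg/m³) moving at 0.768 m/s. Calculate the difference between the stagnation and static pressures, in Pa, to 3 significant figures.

At the stagnation point the flow is brought to rest, so Bernoulli gives P_stag − P_static = ½ρv².
ΔP = ½·809·0.768² = 239 Pa.

239 Pa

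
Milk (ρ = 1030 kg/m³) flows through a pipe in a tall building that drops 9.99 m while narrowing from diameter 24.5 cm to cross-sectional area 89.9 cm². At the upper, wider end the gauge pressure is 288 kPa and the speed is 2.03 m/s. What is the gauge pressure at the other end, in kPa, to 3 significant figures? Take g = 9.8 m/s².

P₂ ≈ 333 kPa

The volume flow rate is constant, so v₂ = (A₁/A₂)v₁ = (471/89.9)·2.03 = 10.6 m/s.
Energy conservation along the streamline gives P₂ = P₁ − ½ρ(v₂² − v₁²) − ρg(h₂ − h₁).
P₂ = 288000 + ½·1030·(2.03² − 10.6²) − 1030·9.8·(−9.99) = 288000 + (-56200) − (-101000) = 333000 Pa.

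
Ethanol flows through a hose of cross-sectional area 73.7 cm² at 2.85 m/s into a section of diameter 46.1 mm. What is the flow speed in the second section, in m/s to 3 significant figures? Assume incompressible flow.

12.6 m/s

Continuity gives A₁v₁ = A₂v₂, so v₂ = (73.7 cm²)/(16.7 cm²) × 2.85 m/s = 12.6 m/s.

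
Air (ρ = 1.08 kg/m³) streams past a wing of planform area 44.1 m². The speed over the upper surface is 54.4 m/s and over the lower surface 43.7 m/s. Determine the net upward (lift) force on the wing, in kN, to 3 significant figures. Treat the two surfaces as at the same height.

25.0 kN

From P + ½ρv² = const at equal height, P_low − P_up = ½ρ(v_up² − v_low²).
ΔP = ½·1.08·(54.4² − 43.7²) = 567 Pa.
Lift = ΔP · A = 567 × 44.1 = 25000 N.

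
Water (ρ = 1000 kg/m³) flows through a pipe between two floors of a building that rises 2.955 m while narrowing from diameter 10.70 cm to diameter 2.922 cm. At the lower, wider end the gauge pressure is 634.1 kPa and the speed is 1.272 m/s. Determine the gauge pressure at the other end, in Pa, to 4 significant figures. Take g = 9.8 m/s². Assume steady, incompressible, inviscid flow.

Continuity gives A₁v₁ = A₂v₂, so v₂ = (89.92 cm²)/(6.706 cm²) × 1.272 m/s = 17.06 m/s.
Applying Bernoulli between the two ends and solving for P₂: P₂ = P₁ + ½ρ(v₁² − v₂²) − ρgΔh.
P₂ = 634100 + ½·1000·(1.272² − 17.06²) − 1000·9.8·(+2.955) = 634100 + (-144700) − (28960) = 460500 Pa.

P₂ = 460500 Pa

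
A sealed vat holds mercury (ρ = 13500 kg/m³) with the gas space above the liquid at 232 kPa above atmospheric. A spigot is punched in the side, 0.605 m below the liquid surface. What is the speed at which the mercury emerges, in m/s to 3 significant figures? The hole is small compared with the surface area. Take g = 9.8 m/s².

Take point 1 at the surface (v₁ ≈ 0) and point 2 at the hole (at atmospheric pressure). Bernoulli: P₁ + ρg h = P_atm + ½ρv₂².
With P₁ − P_atm = 232000 Pa, v₂ = √(2gh + 2ΔP/ρ) = √(2·9.8·0.605 + 2·232000/13500) = 6.80 m/s.

v ≈ 6.80 m/s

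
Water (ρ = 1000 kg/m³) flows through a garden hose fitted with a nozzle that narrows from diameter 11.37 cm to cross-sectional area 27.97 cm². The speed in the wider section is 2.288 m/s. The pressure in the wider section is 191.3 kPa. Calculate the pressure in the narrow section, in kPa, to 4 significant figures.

P₂ ≈ 159.4 kPa

By continuity, v₂ = v₁·A₁/A₂ = 2.288·(101.5/27.97) = 8.306 m/s.
Along the horizontal streamline, P + ½ρv² is constant.
P₂ = P₁ − ½ρ(v₂² − v₁²) = 191300 − ½·1000·(8.306² − 2.288²) = 191300 − 31870 = 159400 Pa.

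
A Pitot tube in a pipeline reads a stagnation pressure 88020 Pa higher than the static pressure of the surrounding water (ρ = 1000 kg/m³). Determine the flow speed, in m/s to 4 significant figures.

The dynamic pressure equals the rise in static pressure at the stagnation point: ΔP = ½ρv².
v = √(2ΔP/ρ) = √(2·88020/1000) = 13.27 m/s.

v ≈ 13.27 m/s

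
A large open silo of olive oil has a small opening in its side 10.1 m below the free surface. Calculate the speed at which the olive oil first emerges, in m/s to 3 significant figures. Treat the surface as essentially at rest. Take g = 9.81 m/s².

With the surface at rest and both surface and jet at atmospheric pressure, Bernoulli gives ρg h = ½ρv², so v = √(2gh) = √(2·9.81·10.1) = 14.1 m/s.

v ≈ 14.1 m/s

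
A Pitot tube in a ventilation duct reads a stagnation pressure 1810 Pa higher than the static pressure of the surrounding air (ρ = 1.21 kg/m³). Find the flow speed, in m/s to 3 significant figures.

Bernoulli between the free stream and the stagnation point: ½ρv² = P_stag − P_static.
v = √(2ΔP/ρ) = √(2·1810/1.21) = 54.7 m/s.

54.7 m/s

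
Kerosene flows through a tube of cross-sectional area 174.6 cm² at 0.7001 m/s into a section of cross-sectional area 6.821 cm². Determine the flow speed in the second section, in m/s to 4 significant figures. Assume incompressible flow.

v₂ = 17.92 m/s

Mass conservation (A₁v₁ = A₂v₂) gives v₂ = 0.7001 × 174.6/6.821 = 17.92 m/s.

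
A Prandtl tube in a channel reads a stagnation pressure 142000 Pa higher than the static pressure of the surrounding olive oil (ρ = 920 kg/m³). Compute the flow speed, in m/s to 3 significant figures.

Bernoulli between the free stream and the stagnation point: ½ρv² = P_stag − P_static.
v = √(2ΔP/ρ) = √(2·142000/920) = 17.6 m/s.

v ≈ 17.6 m/s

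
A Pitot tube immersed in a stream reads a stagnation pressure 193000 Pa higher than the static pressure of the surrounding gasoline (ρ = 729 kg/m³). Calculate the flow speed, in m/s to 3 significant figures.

Bernoulli between the free stream and the stagnation point: ½ρv² = P_stag − P_static.
v = √(2ΔP/ρ) = √(2·193000/729) = 23.0 m/s.

v = 23.0 m/s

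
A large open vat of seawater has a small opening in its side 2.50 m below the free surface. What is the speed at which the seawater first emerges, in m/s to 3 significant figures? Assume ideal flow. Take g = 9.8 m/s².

v = 7.00 m/s

With the surface at rest and both surface and jet at atmospheric pressure, Bernoulli gives ρg h = ½ρv², so v = √(2gh) = √(2·9.8·2.50) = 7.00 m/s.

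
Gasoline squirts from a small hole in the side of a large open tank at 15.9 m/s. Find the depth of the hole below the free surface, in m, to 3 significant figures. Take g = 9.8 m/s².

h ≈ 12.9 m

For a small hole in a large open tank, ½v² = gh, giving h = v²/(2g).
h = 15.9²/(2·9.8) = 253/19.60 = 12.9 m.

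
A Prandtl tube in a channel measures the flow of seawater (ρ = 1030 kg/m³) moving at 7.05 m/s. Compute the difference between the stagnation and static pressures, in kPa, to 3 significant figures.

ΔP ≈ 25.6 kPa

At the stagnation point the flow is brought to rest, so Bernoulli gives P_stag − P_static = ½ρv².
ΔP = ½·1030·7.05² = 25600 Pa.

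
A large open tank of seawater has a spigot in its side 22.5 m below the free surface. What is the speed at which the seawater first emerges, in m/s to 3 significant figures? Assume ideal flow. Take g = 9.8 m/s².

Bernoulli from surface to hole (P equal, v_surface ≈ 0): v = √(2gh) = √(2×9.8×22.5) = 21.0 m/s.

v = 21.0 m/s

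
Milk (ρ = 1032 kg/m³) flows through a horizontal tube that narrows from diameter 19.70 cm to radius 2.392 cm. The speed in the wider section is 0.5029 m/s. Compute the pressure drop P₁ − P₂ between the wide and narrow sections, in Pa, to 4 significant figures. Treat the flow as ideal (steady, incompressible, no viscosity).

ΔP ≈ 37390 Pa

The volume flow rate is constant, so v₂ = (A₁/A₂)v₁ = (304.8/17.98)·0.5029 = 8.528 m/s.
The pipe is horizontal, so Bernoulli reduces to P₁ + ½ρv₁² = P₂ + ½ρv₂².
P₁ − P₂ = ½·1032·(8.528² − 0.5029²) = ½·1032·72.47 = 37390 Pa.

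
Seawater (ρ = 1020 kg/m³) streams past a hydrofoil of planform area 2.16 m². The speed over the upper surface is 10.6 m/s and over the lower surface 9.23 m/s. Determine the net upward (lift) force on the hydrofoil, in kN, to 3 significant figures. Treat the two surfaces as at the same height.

F ≈ 29.9 kN

The faster flow above has the lower pressure; Bernoulli (same height) gives ΔP = ½ρ(v_up² − v_low²).
ΔP = ½·1020·(10.6² − 9.23²) = 13900 Pa.
Lift = ΔP · A = 13900 × 2.16 = 29900 N.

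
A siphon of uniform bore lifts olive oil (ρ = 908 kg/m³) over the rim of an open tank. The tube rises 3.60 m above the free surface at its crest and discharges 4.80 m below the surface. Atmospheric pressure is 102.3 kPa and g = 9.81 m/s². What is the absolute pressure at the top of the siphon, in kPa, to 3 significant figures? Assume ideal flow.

P_top = 27.5 kPa

From the surface to the outlet (both open to atmosphere, surface at rest): v = √(2g·h_out) = √(2·9.81·4.80) = 9.70 m/s.
The bore is uniform, so the speed at the crest is the same v. Bernoulli surface→crest: P_atm = P_top + ½ρv² + ρg·h_top.
P_top = 102300 − ½·908·9.70² − 908·9.81·3.60 = 27500 Pa.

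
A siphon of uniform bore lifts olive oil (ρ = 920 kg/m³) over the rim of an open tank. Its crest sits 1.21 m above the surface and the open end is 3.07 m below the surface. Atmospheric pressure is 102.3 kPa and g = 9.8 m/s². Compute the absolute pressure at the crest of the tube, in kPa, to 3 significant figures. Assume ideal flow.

From the surface to the outlet (both open to atmosphere, surface at rest): v = √(2g·h_out) = √(2·9.8·3.07) = 7.76 m/s.
The bore is uniform, so the speed at the crest is the same v. Bernoulli surface→crest: P_atm = P_top + ½ρv² + ρg·h_top.
P_top = 102300 − ½·920·7.76² − 920·9.8·1.21 = 63700 Pa.

P_top = 63.7 kPa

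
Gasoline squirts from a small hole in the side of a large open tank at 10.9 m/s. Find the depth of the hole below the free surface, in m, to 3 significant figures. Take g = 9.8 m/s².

6.06 m

Inverting v = √(2gh) gives h = v² / 2g.
h = 10.9²/(2·9.8) = 119/19.60 = 6.06 m.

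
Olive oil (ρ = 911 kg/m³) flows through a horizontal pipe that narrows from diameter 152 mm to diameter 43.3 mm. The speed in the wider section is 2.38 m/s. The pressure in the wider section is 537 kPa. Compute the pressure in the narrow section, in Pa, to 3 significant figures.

The volume flow rate is constant, so v₂ = (A₁/A₂)v₁ = (181/14.7)·2.38 = 29.3 m/s.
Along the horizontal streamline, P + ½ρv² is constant.
P₂ = P₁ − ½ρ(v₂² − v₁²) = 537000 − ½·911·(29.3² − 2.38²) = 537000 − 389000 = 148000 Pa.

P₂ ≈ 148000 Pa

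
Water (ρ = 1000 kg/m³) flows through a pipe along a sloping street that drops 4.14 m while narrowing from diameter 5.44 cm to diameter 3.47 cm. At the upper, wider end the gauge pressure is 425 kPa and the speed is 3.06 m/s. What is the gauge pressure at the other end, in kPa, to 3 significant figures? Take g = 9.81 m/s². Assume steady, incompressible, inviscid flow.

P₂ ≈ 442 kPa

By continuity, v₂ = v₁·A₁/A₂ = 3.06·(23.2/9.46) = 7.52 m/s.
Energy conservation along the streamline gives P₂ = P₁ − ½ρ(v₂² − v₁²) − ρg(h₂ − h₁).
P₂ = 425000 + ½·1000·(3.06² − 7.52²) − 1000·9.81·(−4.14) = 425000 + (-23600) − (-40600) = 442000 Pa.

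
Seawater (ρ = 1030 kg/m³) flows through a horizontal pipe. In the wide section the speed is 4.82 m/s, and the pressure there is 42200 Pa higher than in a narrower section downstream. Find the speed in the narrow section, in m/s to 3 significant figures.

v₂ ≈ 10.3 m/s

Horizontal Bernoulli: P₁ + ½ρv₁² = P₂ + ½ρv₂², so v₂² = v₁² + 2(P₁ − P₂)/ρ.
v₂ = √(4.82² + 2·42200/1030) = √(23.2 + 81.9) = 10.3 m/s.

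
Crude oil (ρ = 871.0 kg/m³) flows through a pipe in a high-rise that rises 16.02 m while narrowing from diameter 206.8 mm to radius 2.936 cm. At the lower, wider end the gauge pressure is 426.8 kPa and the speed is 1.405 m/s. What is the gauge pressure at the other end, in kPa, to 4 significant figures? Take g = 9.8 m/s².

158.7 kPa

Continuity gives A₁v₁ = A₂v₂, so v₂ = (335.9 cm²)/(27.08 cm²) × 1.405 m/s = 17.43 m/s.
Energy conservation along the streamline gives P₂ = P₁ − ½ρ(v₂² − v₁²) − ρg(h₂ − h₁).
P₂ = 426800 + ½·871.0·(1.405² − 17.43²) − 871.0·9.8·(+16.02) = 426800 + (-131400) − (136700) = 158700 Pa.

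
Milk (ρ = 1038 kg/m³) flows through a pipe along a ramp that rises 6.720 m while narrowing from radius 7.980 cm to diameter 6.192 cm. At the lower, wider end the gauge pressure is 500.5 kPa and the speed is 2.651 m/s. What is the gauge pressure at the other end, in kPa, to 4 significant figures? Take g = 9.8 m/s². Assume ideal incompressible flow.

P₂ ≈ 274.8 kPa

The volume flow rate is constant, so v₂ = (A₁/A₂)v₁ = (200.1/30.11)·2.651 = 17.61 m/s.
Bernoulli: P₁ + ½ρv₁² + ρg h₁ = P₂ + ½ρv₂² + ρg h₂, so P₂ = P₁ + ½ρ(v₁² − v₂²) − ρg(h₂ − h₁).
P₂ = 500500 + ½·1038·(2.651² − 17.61²) − 1038·9.8·(+6.720) = 500500 + (-157300) − (68360) = 274800 Pa.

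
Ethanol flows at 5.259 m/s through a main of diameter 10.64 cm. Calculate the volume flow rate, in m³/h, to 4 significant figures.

Q ≈ 168.3 m³/h

Q = A·v = 0.008891 m² × 5.259 m/s = 0.04676 m³/s.
Converting: 0.04676 m³/s × 3600 = 168.3 m³/h.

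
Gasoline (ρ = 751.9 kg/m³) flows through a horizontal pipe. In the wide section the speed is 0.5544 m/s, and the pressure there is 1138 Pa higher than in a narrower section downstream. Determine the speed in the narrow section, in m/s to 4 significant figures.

1.826 m/s

With h₁ = h₂, rearranging Bernoulli gives v₂ = √(v₁² + 2ΔP/ρ).
v₂ = √(0.5544² + 2·1138/751.9) = √(0.3074 + 3.027) = 1.826 m/s.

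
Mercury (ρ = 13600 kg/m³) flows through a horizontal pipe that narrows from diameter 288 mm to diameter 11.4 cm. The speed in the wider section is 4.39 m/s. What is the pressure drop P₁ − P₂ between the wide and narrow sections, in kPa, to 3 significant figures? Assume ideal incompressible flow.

Mass conservation (A₁v₁ = A₂v₂) gives v₂ = 4.39 × 651/102 = 28.0 m/s.
The pipe is horizontal, so Bernoulli reduces to P₁ + ½ρv₁² = P₂ + ½ρv₂².
P₁ − P₂ = ½·13600·(28.0² − 4.39²) = ½·13600·766 = 5210000 Pa.

ΔP ≈ 5210 kPa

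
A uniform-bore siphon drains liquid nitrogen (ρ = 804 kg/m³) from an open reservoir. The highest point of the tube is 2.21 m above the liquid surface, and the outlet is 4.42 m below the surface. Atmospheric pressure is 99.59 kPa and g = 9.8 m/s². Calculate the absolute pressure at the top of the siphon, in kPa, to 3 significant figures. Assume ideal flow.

The outlet speed comes from Torricelli: v = √(2g·4.42) = 9.31 m/s.
With constant cross-section the crest speed equals v; applying Bernoulli from the surface up to the crest, P_top = P_atm − ½ρv² − ρg·h_top.
P_top = 99590 − ½·804·9.31² − 804·9.8·2.21 = 47400 Pa.

P_top = 47.4 kPa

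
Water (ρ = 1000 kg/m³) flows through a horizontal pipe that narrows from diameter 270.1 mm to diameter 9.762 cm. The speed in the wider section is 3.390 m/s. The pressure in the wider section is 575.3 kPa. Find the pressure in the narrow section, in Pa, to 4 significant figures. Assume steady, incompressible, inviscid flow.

244300 Pa

By continuity, v₂ = v₁·A₁/A₂ = 3.390·(573.0/74.85) = 25.95 m/s.
Bernoulli (h₁ = h₂): P₁ − P₂ = ½ρ(v₂² − v₁²).
P₂ = P₁ − ½ρ(v₂² − v₁²) = 575300 − ½·1000·(25.95² − 3.390²) = 575300 − 331000 = 244300 Pa.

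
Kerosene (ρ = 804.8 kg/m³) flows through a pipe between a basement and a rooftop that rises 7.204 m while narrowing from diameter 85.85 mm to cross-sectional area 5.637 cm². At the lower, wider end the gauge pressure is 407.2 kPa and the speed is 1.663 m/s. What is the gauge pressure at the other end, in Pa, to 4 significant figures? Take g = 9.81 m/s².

P₂ = 234100 Pa

Mass conservation (A₁v₁ = A₂v₂) gives v₂ = 1.663 × 57.89/5.637 = 17.08 m/s.
Applying Bernoulli between the two ends and solving for P₂: P₂ = P₁ + ½ρ(v₁² − v₂²) − ρgΔh.
P₂ = 407200 + ½·804.8·(1.663² − 17.08²) − 804.8·9.81·(+7.204) = 407200 + (-116200) − (56880) = 234100 Pa.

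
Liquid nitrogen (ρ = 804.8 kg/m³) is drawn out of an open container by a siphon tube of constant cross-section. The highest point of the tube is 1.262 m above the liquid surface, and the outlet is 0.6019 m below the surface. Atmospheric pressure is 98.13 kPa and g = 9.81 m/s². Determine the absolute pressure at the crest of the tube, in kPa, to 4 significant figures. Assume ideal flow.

From the surface to the outlet (both open to atmosphere, surface at rest): v = √(2g·h_out) = √(2·9.81·0.6019) = 3.436 m/s.
Continuity keeps v the same throughout the tube; from surface to crest, P_atm + 0 = P_top + ½ρv² + ρg·h_top.
P_top = 98130 − ½·804.8·3.436² − 804.8·9.81·1.262 = 83410 Pa.

P_top = 83.41 kPa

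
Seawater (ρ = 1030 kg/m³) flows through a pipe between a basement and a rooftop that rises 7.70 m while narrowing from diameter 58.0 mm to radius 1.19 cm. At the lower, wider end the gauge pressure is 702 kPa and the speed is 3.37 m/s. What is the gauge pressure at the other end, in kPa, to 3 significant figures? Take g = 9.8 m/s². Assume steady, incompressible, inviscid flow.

Mass conservation (A₁v₁ = A₂v₂) gives v₂ = 3.37 × 26.4/4.45 = 20.0 m/s.
Applying Bernoulli between the two ends and solving for P₂: P₂ = P₁ + ½ρ(v₁² − v₂²) − ρgΔh.
P₂ = 702000 + ½·1030·(3.37² − 20.0²) − 1030·9.8·(+7.70) = 702000 + (-200000) − (77700) = 424000 Pa.

P₂ ≈ 424 kPa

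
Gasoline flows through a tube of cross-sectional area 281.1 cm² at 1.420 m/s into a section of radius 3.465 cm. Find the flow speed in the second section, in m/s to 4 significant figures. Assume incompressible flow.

v₂ ≈ 10.58 m/s

Continuity gives A₁v₁ = A₂v₂, so v₂ = (281.1 cm²)/(37.72 cm²) × 1.420 m/s = 10.58 m/s.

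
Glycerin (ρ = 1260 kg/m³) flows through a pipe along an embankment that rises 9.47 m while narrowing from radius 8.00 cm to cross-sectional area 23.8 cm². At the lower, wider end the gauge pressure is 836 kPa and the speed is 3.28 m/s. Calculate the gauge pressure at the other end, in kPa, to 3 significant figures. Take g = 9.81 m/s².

By continuity, v₂ = v₁·A₁/A₂ = 3.28·(201/23.8) = 27.7 m/s.
Applying Bernoulli between the two ends and solving for P₂: P₂ = P₁ + ½ρ(v₁² − v₂²) − ρgΔh.
P₂ = 836000 + ½·1260·(3.28² − 27.7²) − 1260·9.81·(+9.47) = 836000 + (-477000) − (117000) = 242000 Pa.

P₂ ≈ 242 kPa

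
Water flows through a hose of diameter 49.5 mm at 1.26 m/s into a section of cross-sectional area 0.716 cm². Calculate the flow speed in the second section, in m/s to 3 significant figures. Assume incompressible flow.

v₂ = 33.9 m/s

The volume flow rate is constant, so v₂ = (A₁/A₂)v₁ = (19.2/0.716)·1.26 = 33.9 m/s.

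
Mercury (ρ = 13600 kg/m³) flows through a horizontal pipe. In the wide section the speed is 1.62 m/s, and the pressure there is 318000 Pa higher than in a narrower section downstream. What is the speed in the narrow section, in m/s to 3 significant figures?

Horizontal Bernoulli: P₁ + ½ρv₁² = P₂ + ½ρv₂², so v₂² = v₁² + 2(P₁ − P₂)/ρ.
v₂ = √(1.62² + 2·318000/13600) = √(2.62 + 46.8) = 7.03 m/s.

v₂ ≈ 7.03 m/s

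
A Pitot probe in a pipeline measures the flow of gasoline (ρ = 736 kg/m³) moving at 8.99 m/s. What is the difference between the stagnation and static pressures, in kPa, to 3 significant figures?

29.7 kPa

The dynamic pressure equals the rise in static pressure at the stagnation point: ΔP = ½ρv².
ΔP = ½·736·8.99² = 29700 Pa.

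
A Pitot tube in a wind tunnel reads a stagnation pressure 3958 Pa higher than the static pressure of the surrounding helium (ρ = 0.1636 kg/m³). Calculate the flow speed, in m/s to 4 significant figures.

220.0 m/s

The dynamic pressure equals the rise in static pressure at the stagnation point: ΔP = ½ρv².
v = √(2ΔP/ρ) = √(2·3958/0.1636) = 220.0 m/s.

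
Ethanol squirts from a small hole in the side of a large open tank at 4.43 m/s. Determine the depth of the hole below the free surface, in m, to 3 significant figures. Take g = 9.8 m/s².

Torricelli: v = √(2gh), so h = v²/(2g).
h = 4.43²/(2·9.8) = 19.6/19.60 = 1.00 m.

1.00 m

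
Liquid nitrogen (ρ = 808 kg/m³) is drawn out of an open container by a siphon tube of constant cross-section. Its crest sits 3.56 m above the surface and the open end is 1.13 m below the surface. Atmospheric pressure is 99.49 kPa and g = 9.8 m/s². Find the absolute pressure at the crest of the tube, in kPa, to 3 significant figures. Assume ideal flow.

P_top = 62.4 kPa

Bernoulli surface→outlet gives ½v² = g·h_out, so v = √(2·9.8·1.13) = 4.71 m/s.
With constant cross-section the crest speed equals v; applying Bernoulli from the surface up to the crest, P_top = P_atm − ½ρv² − ρg·h_top.
P_top = 99490 − ½·808·4.71² − 808·9.8·3.56 = 62400 Pa.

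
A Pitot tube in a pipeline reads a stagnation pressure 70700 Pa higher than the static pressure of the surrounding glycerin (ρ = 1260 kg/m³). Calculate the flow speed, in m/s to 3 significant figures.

The dynamic pressure equals the rise in static pressure at the stagnation point: ΔP = ½ρv².
v = √(2ΔP/ρ) = √(2·70700/1260) = 10.6 m/s.

10.6 m/s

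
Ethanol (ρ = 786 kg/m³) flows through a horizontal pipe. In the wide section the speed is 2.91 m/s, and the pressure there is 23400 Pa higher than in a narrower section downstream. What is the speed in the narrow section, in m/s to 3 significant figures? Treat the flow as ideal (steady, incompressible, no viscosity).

8.25 m/s

With h₁ = h₂, rearranging Bernoulli gives v₂ = √(v₁² + 2ΔP/ρ).
v₂ = √(2.91² + 2·23400/786) = √(8.47 + 59.5) = 8.25 m/s.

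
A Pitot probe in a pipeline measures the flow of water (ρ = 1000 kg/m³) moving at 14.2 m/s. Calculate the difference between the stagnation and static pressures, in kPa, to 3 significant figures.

The dynamic pressure equals the rise in static pressure at the stagnation point: ΔP = ½ρv².
ΔP = ½·1000·14.2² = 101000 Pa.

ΔP = 101 kPa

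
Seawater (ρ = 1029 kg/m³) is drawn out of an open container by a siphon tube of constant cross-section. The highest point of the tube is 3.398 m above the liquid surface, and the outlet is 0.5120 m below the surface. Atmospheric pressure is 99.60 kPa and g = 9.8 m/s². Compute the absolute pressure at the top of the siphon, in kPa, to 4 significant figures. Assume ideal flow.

60.17 kPa

Bernoulli surface→outlet gives ½v² = g·h_out, so v = √(2·9.8·0.5120) = 3.168 m/s.
With constant cross-section the crest speed equals v; applying Bernoulli from the surface up to the crest, P_top = P_atm − ½ρv² − ρg·h_top.
P_top = 99600 − ½·1029·3.168² − 1029·9.8·3.398 = 60170 Pa.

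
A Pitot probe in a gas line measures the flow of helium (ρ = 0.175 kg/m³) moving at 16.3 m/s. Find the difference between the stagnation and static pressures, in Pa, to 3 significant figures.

The dynamic pressure equals the rise in static pressure at the stagnation point: ΔP = ½ρv².
ΔP = ½·0.175·16.3² = 23.2 Pa.

ΔP = 23.2 Pa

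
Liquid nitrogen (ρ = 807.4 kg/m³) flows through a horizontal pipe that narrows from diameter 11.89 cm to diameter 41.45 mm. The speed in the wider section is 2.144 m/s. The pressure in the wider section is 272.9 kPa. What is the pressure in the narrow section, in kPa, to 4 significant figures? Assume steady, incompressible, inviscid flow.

149.1 kPa

The volume flow rate is constant, so v₂ = (A₁/A₂)v₁ = (111.0/13.49)·2.144 = 17.64 m/s.
The pipe is horizontal, so Bernoulli reduces to P₁ + ½ρv₁² = P₂ + ½ρv₂².
P₂ = P₁ − ½ρ(v₂² − v₁²) = 272900 − ½·807.4·(17.64² − 2.144²) = 272900 − 123800 = 149100 Pa.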